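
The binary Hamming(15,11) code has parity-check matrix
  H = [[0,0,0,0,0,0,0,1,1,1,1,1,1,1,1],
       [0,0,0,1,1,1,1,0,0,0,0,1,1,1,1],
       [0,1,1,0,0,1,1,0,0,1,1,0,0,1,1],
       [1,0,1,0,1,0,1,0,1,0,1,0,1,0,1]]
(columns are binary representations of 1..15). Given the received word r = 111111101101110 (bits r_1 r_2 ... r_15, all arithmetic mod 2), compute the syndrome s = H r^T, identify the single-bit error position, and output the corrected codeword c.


s = (1, 1, 0, 0)^T, error position = 12, corrected codeword c = 111111101100110

Compute s = H r^T mod 2 one row at a time:
  s_1 = 0 + 1 + 1 + 0 + 1 + 1 + 1 + 0 = 5 ≡ 1 (mod 2).
  s_2 = 1 + 1 + 1 + 1 + 1 + 1 + 1 + 0 = 7 ≡ 1 (mod 2).
  s_3 = 1 + 1 + 1 + 1 + 1 + 0 + 1 + 0 = 6 ≡ 0 (mod 2).
  s_4 = 1 + 1 + 1 + 1 + 1 + 0 + 1 + 0 = 6 ≡ 0 (mod 2).
s = (1, 1, 0, 0)^T — this equals column 12 of H (binary 1100), so error is at position 12.
Correct: flip bit 12 of r = 111111101101110 to get c = 111111101100110.


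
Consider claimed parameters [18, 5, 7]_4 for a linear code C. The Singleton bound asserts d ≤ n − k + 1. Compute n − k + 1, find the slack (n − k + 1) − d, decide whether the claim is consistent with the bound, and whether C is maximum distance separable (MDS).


Singleton RHS = n − k + 1 = 14, slack = 7, bound satisfied, not MDS.

Singleton bound: d ≤ n − k + 1.
Here n = 18, k = 5, so n − k + 1 = 14.
Given d = 7, check d ≤ 14: YES.
Slack = (n − k + 1) − d = 7.
The code is NOT MDS (slack = 7 > 0).
Description: the claimed parameters are [18, 5, 7]_4; such a code would be non-MDS.


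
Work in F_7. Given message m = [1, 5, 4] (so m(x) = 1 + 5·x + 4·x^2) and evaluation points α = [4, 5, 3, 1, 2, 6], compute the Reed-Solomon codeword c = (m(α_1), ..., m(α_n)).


c = [1, 0, 3, 3, 6, 0]

Message polynomial: m(x) = 1 + 5·x + 4·x^2 (mod 7).
For each evaluation point α_i, compute m(α_i) mod 7:
  α_1 = 4: Horner steps 4 → 0 → 1, so m(4) = 1.
  α_2 = 5: Horner steps 4 → 4 → 0, so m(5) = 0.
  α_3 = 3: Horner steps 4 → 3 → 3, so m(3) = 3.
  α_4 = 1: Horner steps 4 → 2 → 3, so m(1) = 3.
  α_5 = 2: Horner steps 4 → 6 → 6, so m(2) = 6.
  α_6 = 6: Horner steps 4 → 1 → 0, so m(6) = 0.
Codeword c = [1, 0, 3, 3, 6, 0] ∈ F_7^6.


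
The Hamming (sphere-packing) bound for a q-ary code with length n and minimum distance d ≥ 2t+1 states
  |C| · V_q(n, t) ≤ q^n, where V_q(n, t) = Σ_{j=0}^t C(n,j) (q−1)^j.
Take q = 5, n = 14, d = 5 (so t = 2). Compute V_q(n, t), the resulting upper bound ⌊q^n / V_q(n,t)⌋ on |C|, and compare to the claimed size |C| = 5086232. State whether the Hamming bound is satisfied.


V_q(n, t) = 1513, q^n = 6103515625, Hamming bound = 4034048, |C| = 5086232 > bound (violated).

Step 1: Compute V_q(n, t) = Σ_{j=0}^2 C(n, j) (q−1)^j.
  j = 0: C(14,0)·(4)^0 = 1·1 = 1.
  j = 1: C(14,1)·(4)^1 = 14·4 = 56.
  j = 2: C(14,2)·(4)^2 = 91·16 = 1456.
  V_q(n, t) = 1 + 56 + 1456 = 1513.
Step 2: q^n = 5^14 = 6103515625.
Step 3: Hamming bound ⌊q^n / V_q(n,t)⌋ = ⌊6103515625/1513⌋ = 4034048.
Step 4: Compare |C| = 5086232 to 4034048: violated.
The claimed |C| lies above the Hamming bound, so no 5-ary code of length 14 with d ≥ 5 can have 5086232 codewords.


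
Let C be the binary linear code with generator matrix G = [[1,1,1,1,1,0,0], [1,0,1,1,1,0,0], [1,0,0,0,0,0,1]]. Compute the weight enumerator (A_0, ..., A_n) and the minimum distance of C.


Weight distribution: A_0 = 1, A_1 = 1, A_2 = 1, A_3 = 1, A_4 = 2, A_5 = 2. Minimum distance d = 1.

Enumerate all 2^3 = 8 messages m ∈ F_2^3.
For each, compute codeword c = mG in F_2^7, then tally its weight.
  m = 000 → c = 0000000, weight = 0.
  m = 100 → c = 1111100, weight = 5.
  m = 010 → c = 1011100, weight = 4.
  m = 110 → c = 0100000, weight = 1.
  m = 001 → c = 1000001, weight = 2.
  m = 101 → c = 0111101, weight = 5.
  m = 011 → c = 0011101, weight = 4.
  m = 111 → c = 1100001, weight = 3.
Tally weights:
  weight 0: 1 codewords.
  weight 1: 1 codewords.
  weight 2: 1 codewords.
  weight 3: 1 codewords.
  weight 4: 2 codewords.
  weight 5: 2 codewords.
Minimum distance d = smallest w > 0 with A_w > 0 = 1.
Sanity: Σ A_w = 8 = 2^3 = 8 ✓.


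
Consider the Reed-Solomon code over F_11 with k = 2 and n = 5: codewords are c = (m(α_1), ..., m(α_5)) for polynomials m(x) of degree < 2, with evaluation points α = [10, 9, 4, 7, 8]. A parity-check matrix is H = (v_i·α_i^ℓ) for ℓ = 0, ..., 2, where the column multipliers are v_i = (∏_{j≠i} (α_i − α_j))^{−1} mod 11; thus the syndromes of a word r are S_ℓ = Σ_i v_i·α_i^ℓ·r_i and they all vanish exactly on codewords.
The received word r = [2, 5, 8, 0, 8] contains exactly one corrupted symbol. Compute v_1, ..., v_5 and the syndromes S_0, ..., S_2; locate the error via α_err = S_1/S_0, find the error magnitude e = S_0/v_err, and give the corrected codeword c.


S = (4, 5, 9), error at position 3, error magnitude e = 10, c = [2, 5, 9, 0, 8].

Step 1: column multipliers v_i = (∏_{j≠i}(α_i − α_j))^{−1} mod 11.
  i = 1 (α = 10): (10−9)(10−4)(10−7)(10−8) = 1·6·3·2 = 36 ≡ 3, so v_1 = 3^{−1} = 4 (mod 11).
  i = 2 (α = 9): (9−10)(9−4)(9−7)(9−8) = (−1)·5·2·1 = −10 ≡ 1, so v_2 = 1^{−1} = 1 (mod 11).
  i = 3 (α = 4): (4−10)(4−9)(4−7)(4−8) = (−6)·(−5)·(−3)·(−4) = 360 ≡ 8, so v_3 = 8^{−1} = 7 (mod 11).
  i = 4 (α = 7): (7−10)(7−9)(7−4)(7−8) = (−3)·(−2)·3·(−1) = −18 ≡ 4, so v_4 = 4^{−1} = 3 (mod 11).
  i = 5 (α = 8): (8−10)(8−9)(8−4)(8−7) = (−2)·(−1)·4·1 = 8 ≡ 8, so v_5 = 8^{−1} = 7 (mod 11).
  v = [4, 1, 7, 3, 7].
Step 2: syndromes of r = [2, 5, 8, 0, 8] (all sums mod 11).
  S_0 = Σ v_i r_i = 4·2 + 1·5 + 7·8 + 3·0 + 7·8 = 125 ≡ 4.
  S_1 = Σ v_i α_i r_i = 4·10·2 + 1·9·5 + 7·4·8 + 3·7·0 + 7·8·8 = 797 ≡ 5.
  α_i^2 mod 11 = [1, 4, 5, 5, 9].
  S_2 = Σ v_i α_i^2 r_i = 4·1·2 + 1·4·5 + 7·5·8 + 3·5·0 + 7·9·8 = 812 ≡ 9.
  S = (4, 5, 9) ≠ 0, so r is not a codeword (an error is present).
Step 3: locate the error. For a single error e at position i, S_ℓ = v_i·e·α_i^ℓ, so α_err = S_1/S_0.
  S_0^{−1} = 4^{−1} = 3 (mod 11), so α_err = 5·3 = 15 ≡ 4 = α_3. Error position i = 3.
  Consistency check: S_2/S_1 = 9·9 = 81 ≡ 4 = α_err ✓ (single-error assumption holds).
Step 4: error magnitude e = S_0/v_3 = S_0·∏_{j≠3}(α_3 − α_j) = 4·8 = 32 ≡ 10 (mod 11).
Step 5: correct position 3: c_3 = r_3 − e = 8 − 10 ≡ 9 (mod 11). Hence c = [2, 5, 9, 0, 8].
  Check: interpolating c through the α_i gives m(x) = 10 + 8·x (degree < 2) with m(α_i) = c_i for every i, so c is indeed a codeword.


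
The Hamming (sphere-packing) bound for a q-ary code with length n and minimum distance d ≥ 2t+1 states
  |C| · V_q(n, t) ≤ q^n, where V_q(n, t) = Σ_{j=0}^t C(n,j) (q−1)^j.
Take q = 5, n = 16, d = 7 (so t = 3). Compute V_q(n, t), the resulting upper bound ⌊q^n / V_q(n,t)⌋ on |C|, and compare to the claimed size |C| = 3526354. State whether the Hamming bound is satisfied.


V_q(n, t) = 37825, q^n = 152587890625, Hamming bound = 4034048, |C| = 3526354 ≤ bound (satisfied).

Step 1: Compute V_q(n, t) = Σ_{j=0}^3 C(n, j) (q−1)^j.
  j = 0: C(16,0)·(4)^0 = 1·1 = 1.
  j = 1: C(16,1)·(4)^1 = 16·4 = 64.
  j = 2: C(16,2)·(4)^2 = 120·16 = 1920.
  j = 3: C(16,3)·(4)^3 = 560·64 = 35840.
  V_q(n, t) = 1 + 64 + 1920 + 35840 = 37825.
Step 2: q^n = 5^16 = 152587890625.
Step 3: Hamming bound ⌊q^n / V_q(n,t)⌋ = ⌊152587890625/37825⌋ = 4034048.
Step 4: Compare |C| = 3526354 to 4034048: satisfied.
The claimed |C| lies below the Hamming bound.


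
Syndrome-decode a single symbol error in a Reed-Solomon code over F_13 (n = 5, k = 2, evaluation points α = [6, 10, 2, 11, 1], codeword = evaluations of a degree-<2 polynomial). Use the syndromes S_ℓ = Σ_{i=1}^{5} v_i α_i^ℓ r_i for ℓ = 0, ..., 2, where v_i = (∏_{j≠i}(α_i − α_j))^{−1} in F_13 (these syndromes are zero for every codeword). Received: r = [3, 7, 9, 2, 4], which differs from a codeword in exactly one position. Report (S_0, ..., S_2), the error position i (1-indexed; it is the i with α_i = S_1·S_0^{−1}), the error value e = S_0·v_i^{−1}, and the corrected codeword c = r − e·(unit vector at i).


S = (8, 2, 7), error at position 2, error magnitude e = 10, c = [3, 10, 9, 2, 4].

Step 1: column multipliers v_i = (∏_{j≠i}(α_i − α_j))^{−1} mod 13.
  i = 1 (α = 6): (6−10)(6−2)(6−11)(6−1) = (−4)·4·(−5)·5 = 400 ≡ 10, so v_1 = 10^{−1} = 4 (mod 13).
  i = 2 (α = 10): (10−6)(10−2)(10−11)(10−1) = 4·8·(−1)·9 = −288 ≡ 11, so v_2 = 11^{−1} = 6 (mod 13).
  i = 3 (α = 2): (2−6)(2−10)(2−11)(2−1) = (−4)·(−8)·(−9)·1 = −288 ≡ 11, so v_3 = 11^{−1} = 6 (mod 13).
  i = 4 (α = 11): (11−6)(11−10)(11−2)(11−1) = 5·1·9·10 = 450 ≡ 8, so v_4 = 8^{−1} = 5 (mod 13).
  i = 5 (α = 1): (1−6)(1−10)(1−2)(1−11) = (−5)·(−9)·(−1)·(−10) = 450 ≡ 8, so v_5 = 8^{−1} = 5 (mod 13).
  v = [4, 6, 6, 5, 5].
Step 2: syndromes of r = [3, 7, 9, 2, 4] (all sums mod 13).
  S_0 = Σ v_i r_i = 4·3 + 6·7 + 6·9 + 5·2 + 5·4 = 138 ≡ 8.
  S_1 = Σ v_i α_i r_i = 4·6·3 + 6·10·7 + 6·2·9 + 5·11·2 + 5·1·4 = 730 ≡ 2.
  α_i^2 mod 13 = [10, 9, 4, 4, 1].
  S_2 = Σ v_i α_i^2 r_i = 4·10·3 + 6·9·7 + 6·4·9 + 5·4·2 + 5·1·4 = 774 ≡ 7.
  S = (8, 2, 7) ≠ 0, so r is not a codeword (an error is present).
Step 3: locate the error. For a single error e at position i, S_ℓ = v_i·e·α_i^ℓ, so α_err = S_1/S_0.
  S_0^{−1} = 8^{−1} = 5 (mod 13), so α_err = 2·5 = 10 ≡ 10 = α_2. Error position i = 2.
  Consistency check: S_2/S_1 = 7·7 = 49 ≡ 10 = α_err ✓ (single-error assumption holds).
Step 4: error magnitude e = S_0/v_2 = S_0·∏_{j≠2}(α_2 − α_j) = 8·11 = 88 ≡ 10 (mod 13).
Step 5: correct position 2: c_2 = r_2 − e = 7 − 10 ≡ 10 (mod 13). Hence c = [3, 10, 9, 2, 4].
  Check: interpolating c through the α_i gives m(x) = 12 + 5·x (degree < 2) with m(α_i) = c_i for every i, so c is indeed a codeword.


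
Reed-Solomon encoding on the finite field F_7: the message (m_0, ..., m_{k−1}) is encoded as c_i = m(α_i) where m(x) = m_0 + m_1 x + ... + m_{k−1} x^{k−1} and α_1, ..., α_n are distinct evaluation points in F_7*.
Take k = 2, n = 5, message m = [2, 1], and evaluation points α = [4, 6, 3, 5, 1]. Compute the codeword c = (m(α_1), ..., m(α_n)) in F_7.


c = [6, 1, 5, 0, 3]

Message polynomial: m(x) = 2 + 1·x (mod 7).
For each evaluation point α_i, compute m(α_i) mod 7:
  α_1 = 4: Horner steps 1 → 6, so m(4) = 6.
  α_2 = 6: Horner steps 1 → 1, so m(6) = 1.
  α_3 = 3: Horner steps 1 → 5, so m(3) = 5.
  α_4 = 5: Horner steps 1 → 0, so m(5) = 0.
  α_5 = 1: Horner steps 1 → 3, so m(1) = 3.
Codeword c = [6, 1, 5, 0, 3] ∈ F_7^5.


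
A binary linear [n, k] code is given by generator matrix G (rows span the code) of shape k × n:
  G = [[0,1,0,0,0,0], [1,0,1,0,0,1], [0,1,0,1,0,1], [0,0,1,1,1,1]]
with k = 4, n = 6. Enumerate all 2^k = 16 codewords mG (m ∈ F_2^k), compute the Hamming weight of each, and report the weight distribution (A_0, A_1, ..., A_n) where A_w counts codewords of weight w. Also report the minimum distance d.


Weight distribution: A_0 = 1, A_1 = 1, A_2 = 2, A_3 = 6, A_4 = 5, A_5 = 1. Minimum distance d = 1.

Enumerate all 2^4 = 16 messages m ∈ F_2^4.
For each, compute codeword c = mG in F_2^6, then tally its weight.
  m = 0000 → c = 000000, weight = 0.
  m = 1000 → c = 010000, weight = 1.
  m = 0100 → c = 101001, weight = 3.
  m = 1100 → c = 111001, weight = 4.
  m = 0010 → c = 010101, weight = 3.
  m = 1010 → c = 000101, weight = 2.
  m = 0110 → c = 111100, weight = 4.
  m = 1110 → c = 101100, weight = 3.
  m = 0001 → c = 001111, weight = 4.
  m = 1001 → c = 011111, weight = 5.
  m = 0101 → c = 100110, weight = 3.
  m = 1101 → c = 110110, weight = 4.
  m = 0011 → c = 011010, weight = 3.
  m = 1011 → c = 001010, weight = 2.
  m = 0111 → c = 110011, weight = 4.
  m = 1111 → c = 100011, weight = 3.
Tally weights:
  weight 0: 1 codewords.
  weight 1: 1 codewords.
  weight 2: 2 codewords.
  weight 3: 6 codewords.
  weight 4: 5 codewords.
  weight 5: 1 codewords.
Minimum distance d = smallest w > 0 with A_w > 0 = 1.
Sanity: Σ A_w = 16 = 2^4 = 16 ✓.


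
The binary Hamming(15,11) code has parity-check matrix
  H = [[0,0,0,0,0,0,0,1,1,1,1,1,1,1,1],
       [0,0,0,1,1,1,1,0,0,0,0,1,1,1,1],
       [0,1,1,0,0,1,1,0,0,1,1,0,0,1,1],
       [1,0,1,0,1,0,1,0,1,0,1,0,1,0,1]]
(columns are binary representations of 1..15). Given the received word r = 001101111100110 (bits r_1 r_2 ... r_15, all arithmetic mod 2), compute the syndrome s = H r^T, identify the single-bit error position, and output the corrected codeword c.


s = (1, 1, 1, 0)^T, error position = 14, corrected codeword c = 001101111100100

Compute s = H r^T mod 2 one row at a time:
  s_1 = 1 + 1 + 1 + 0 + 0 + 1 + 1 + 0 = 5 ≡ 1 (mod 2).
  s_2 = 1 + 0 + 1 + 1 + 0 + 1 + 1 + 0 = 5 ≡ 1 (mod 2).
  s_3 = 0 + 1 + 1 + 1 + 1 + 0 + 1 + 0 = 5 ≡ 1 (mod 2).
  s_4 = 0 + 1 + 0 + 1 + 1 + 0 + 1 + 0 = 4 ≡ 0 (mod 2).
s = (1, 1, 1, 0)^T — this equals column 14 of H (binary 1110), so error is at position 14.
Correct: flip bit 14 of r = 001101111100110 to get c = 001101111100100.


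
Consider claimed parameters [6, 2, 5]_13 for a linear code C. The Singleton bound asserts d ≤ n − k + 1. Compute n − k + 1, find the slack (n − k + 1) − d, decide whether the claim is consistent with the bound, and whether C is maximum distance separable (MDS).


Singleton RHS = n − k + 1 = 5, slack = 0, bound satisfied, MDS.

Singleton bound: d ≤ n − k + 1.
Here n = 6, k = 2, so n − k + 1 = 5.
Given d = 5, check d ≤ 5: YES.
Slack = (n − k + 1) − d = 0.
The code is MDS (slack = 0).
Description: the claimed parameters are [6, 2, 5]_13; such a code would be MDS (meets Singleton bound).


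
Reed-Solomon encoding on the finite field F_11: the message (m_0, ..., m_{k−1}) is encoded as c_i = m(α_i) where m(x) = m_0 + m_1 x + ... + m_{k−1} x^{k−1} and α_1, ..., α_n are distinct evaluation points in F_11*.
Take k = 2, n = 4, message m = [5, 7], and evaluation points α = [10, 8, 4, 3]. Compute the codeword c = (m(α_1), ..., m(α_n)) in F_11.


c = [9, 6, 0, 4]

Message polynomial: m(x) = 5 + 7·x (mod 11).
For each evaluation point α_i, compute m(α_i) mod 11:
  α_1 = 10: Horner steps 7 → 9, so m(10) = 9.
  α_2 = 8: Horner steps 7 → 6, so m(8) = 6.
  α_3 = 4: Horner steps 7 → 0, so m(4) = 0.
  α_4 = 3: Horner steps 7 → 4, so m(3) = 4.
Codeword c = [9, 6, 0, 4] ∈ F_11^4.


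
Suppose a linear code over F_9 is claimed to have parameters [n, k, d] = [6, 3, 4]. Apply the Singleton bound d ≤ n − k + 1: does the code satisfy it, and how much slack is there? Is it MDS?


Singleton RHS = n − k + 1 = 4, slack = 0, bound satisfied, MDS.

Singleton bound: d ≤ n − k + 1.
Here n = 6, k = 3, so n − k + 1 = 4.
Given d = 4, check d ≤ 4: YES.
Slack = (n − k + 1) − d = 0.
The code is MDS (slack = 0).
Description: the claimed parameters are [6, 3, 4]_9; such a code would be MDS (meets Singleton bound).


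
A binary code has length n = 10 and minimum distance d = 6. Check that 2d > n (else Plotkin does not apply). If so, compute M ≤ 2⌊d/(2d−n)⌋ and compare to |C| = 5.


Plotkin bound M ≤ 6; given |C| = 5 ≤ bound (satisfied).

Check applicability: 2d = 12, n = 10.
2d − n = 2 > 0, so Plotkin applies.
Compute d/(2d−n) = 6/2 ≈ 3.0000.
⌊d/(2d−n)⌋ = 3.
Plotkin bound: M ≤ 2·3 = 6.
Given |C| = 5, check: satisfied.
This |C| is below the Plotkin bound.


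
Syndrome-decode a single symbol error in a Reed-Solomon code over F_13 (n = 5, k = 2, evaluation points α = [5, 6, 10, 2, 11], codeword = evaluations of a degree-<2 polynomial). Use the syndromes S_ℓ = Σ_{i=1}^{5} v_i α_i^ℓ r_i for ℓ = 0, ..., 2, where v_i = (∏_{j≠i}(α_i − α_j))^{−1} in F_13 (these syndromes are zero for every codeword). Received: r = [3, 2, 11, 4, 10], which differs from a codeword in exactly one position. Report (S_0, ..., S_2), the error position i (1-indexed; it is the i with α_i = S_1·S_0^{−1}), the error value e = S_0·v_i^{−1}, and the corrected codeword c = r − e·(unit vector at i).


S = (4, 8, 3), error at position 4, error magnitude e = 11, c = [3, 2, 11, 6, 10].

Step 1: column multipliers v_i = (∏_{j≠i}(α_i − α_j))^{−1} mod 13.
  i = 1 (α = 5): (5−6)(5−10)(5−2)(5−11) = (−1)·(−5)·3·(−6) = −90 ≡ 1, so v_1 = 1^{−1} = 1 (mod 13).
  i = 2 (α = 6): (6−5)(6−10)(6−2)(6−11) = 1·(−4)·4·(−5) = 80 ≡ 2, so v_2 = 2^{−1} = 7 (mod 13).
  i = 3 (α = 10): (10−5)(10−6)(10−2)(10−11) = 5·4·8·(−1) = −160 ≡ 9, so v_3 = 9^{−1} = 3 (mod 13).
  i = 4 (α = 2): (2−5)(2−6)(2−10)(2−11) = (−3)·(−4)·(−8)·(−9) = 864 ≡ 6, so v_4 = 6^{−1} = 11 (mod 13).
  i = 5 (α = 11): (11−5)(11−6)(11−10)(11−2) = 6·5·1·9 = 270 ≡ 10, so v_5 = 10^{−1} = 4 (mod 13).
  v = [1, 7, 3, 11, 4].
Step 2: syndromes of r = [3, 2, 11, 4, 10] (all sums mod 13).
  S_0 = Σ v_i r_i = 1·3 + 7·2 + 3·11 + 11·4 + 4·10 = 134 ≡ 4.
  S_1 = Σ v_i α_i r_i = 1·5·3 + 7·6·2 + 3·10·11 + 11·2·4 + 4·11·10 = 957 ≡ 8.
  α_i^2 mod 13 = [12, 10, 9, 4, 4].
  S_2 = Σ v_i α_i^2 r_i = 1·12·3 + 7·10·2 + 3·9·11 + 11·4·4 + 4·4·10 = 809 ≡ 3.
  S = (4, 8, 3) ≠ 0, so r is not a codeword (an error is present).
Step 3: locate the error. For a single error e at position i, S_ℓ = v_i·e·α_i^ℓ, so α_err = S_1/S_0.
  S_0^{−1} = 4^{−1} = 10 (mod 13), so α_err = 8·10 = 80 ≡ 2 = α_4. Error position i = 4.
  Consistency check: S_2/S_1 = 3·5 = 15 ≡ 2 = α_err ✓ (single-error assumption holds).
Step 4: error magnitude e = S_0/v_4 = S_0·∏_{j≠4}(α_4 − α_j) = 4·6 = 24 ≡ 11 (mod 13).
Step 5: correct position 4: c_4 = r_4 − e = 4 − 11 ≡ 6 (mod 13). Hence c = [3, 2, 11, 6, 10].
  Check: interpolating c through the α_i gives m(x) = 8 + 12·x (degree < 2) with m(α_i) = c_i for every i, so c is indeed a codeword.


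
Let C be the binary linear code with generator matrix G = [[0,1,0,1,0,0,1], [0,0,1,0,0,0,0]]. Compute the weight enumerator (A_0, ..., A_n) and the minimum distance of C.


Weight distribution: A_0 = 1, A_1 = 1, A_3 = 1, A_4 = 1. Minimum distance d = 1.

Enumerate all 2^2 = 4 messages m ∈ F_2^2.
For each, compute codeword c = mG in F_2^7, then tally its weight.
  m = 00 → c = 0000000, weight = 0.
  m = 10 → c = 0101001, weight = 3.
  m = 01 → c = 0010000, weight = 1.
  m = 11 → c = 0111001, weight = 4.
Tally weights:
  weight 0: 1 codewords.
  weight 1: 1 codewords.
  weight 3: 1 codewords.
  weight 4: 1 codewords.
Minimum distance d = smallest w > 0 with A_w > 0 = 1.
Sanity: Σ A_w = 4 = 2^2 = 4 ✓.


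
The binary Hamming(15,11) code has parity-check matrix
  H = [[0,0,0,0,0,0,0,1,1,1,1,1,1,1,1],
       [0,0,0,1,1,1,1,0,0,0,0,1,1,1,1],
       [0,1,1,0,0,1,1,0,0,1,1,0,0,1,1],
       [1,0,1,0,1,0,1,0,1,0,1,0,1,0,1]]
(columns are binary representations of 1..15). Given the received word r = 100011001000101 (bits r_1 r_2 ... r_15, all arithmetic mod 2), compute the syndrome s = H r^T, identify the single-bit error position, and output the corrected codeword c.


s = (1, 0, 0, 1)^T, error position = 9, corrected codeword c = 100011000000101

Compute s = H r^T mod 2 one row at a time:
  s_1 = 0 + 1 + 0 + 0 + 0 + 1 + 0 + 1 = 3 ≡ 1 (mod 2).
  s_2 = 0 + 1 + 1 + 0 + 0 + 1 + 0 + 1 = 4 ≡ 0 (mod 2).
  s_3 = 0 + 0 + 1 + 0 + 0 + 0 + 0 + 1 = 2 ≡ 0 (mod 2).
  s_4 = 1 + 0 + 1 + 0 + 1 + 0 + 1 + 1 = 5 ≡ 1 (mod 2).
s = (1, 0, 0, 1)^T — this equals column 9 of H (binary 1001), so error is at position 9.
Correct: flip bit 9 of r = 100011001000101 to get c = 100011000000101.


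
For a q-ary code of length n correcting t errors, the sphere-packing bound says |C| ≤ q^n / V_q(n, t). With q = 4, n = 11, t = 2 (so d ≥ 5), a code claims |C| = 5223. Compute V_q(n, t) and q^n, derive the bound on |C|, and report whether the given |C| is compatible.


V_q(n, t) = 529, q^n = 4194304, Hamming bound = 7928, |C| = 5223 ≤ bound (satisfied).

Step 1: Compute V_q(n, t) = Σ_{j=0}^2 C(n, j) (q−1)^j.
  j = 0: C(11,0)·(3)^0 = 1·1 = 1.
  j = 1: C(11,1)·(3)^1 = 11·3 = 33.
  j = 2: C(11,2)·(3)^2 = 55·9 = 495.
  V_q(n, t) = 1 + 33 + 495 = 529.
Step 2: q^n = 4^11 = 4194304.
Step 3: Hamming bound ⌊q^n / V_q(n,t)⌋ = ⌊4194304/529⌋ = 7928.
Step 4: Compare |C| = 5223 to 7928: satisfied.
The claimed |C| lies below the Hamming bound.


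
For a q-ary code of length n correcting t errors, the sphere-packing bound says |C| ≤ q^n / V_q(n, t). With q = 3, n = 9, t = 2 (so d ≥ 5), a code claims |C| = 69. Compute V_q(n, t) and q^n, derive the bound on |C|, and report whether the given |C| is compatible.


V_q(n, t) = 163, q^n = 19683, Hamming bound = 120, |C| = 69 ≤ bound (satisfied).

Step 1: Compute V_q(n, t) = Σ_{j=0}^2 C(n, j) (q−1)^j.
  j = 0: C(9,0)·(2)^0 = 1·1 = 1.
  j = 1: C(9,1)·(2)^1 = 9·2 = 18.
  j = 2: C(9,2)·(2)^2 = 36·4 = 144.
  V_q(n, t) = 1 + 18 + 144 = 163.
Step 2: q^n = 3^9 = 19683.
Step 3: Hamming bound ⌊q^n / V_q(n,t)⌋ = ⌊19683/163⌋ = 120.
Step 4: Compare |C| = 69 to 120: satisfied.
The claimed |C| lies below the Hamming bound.


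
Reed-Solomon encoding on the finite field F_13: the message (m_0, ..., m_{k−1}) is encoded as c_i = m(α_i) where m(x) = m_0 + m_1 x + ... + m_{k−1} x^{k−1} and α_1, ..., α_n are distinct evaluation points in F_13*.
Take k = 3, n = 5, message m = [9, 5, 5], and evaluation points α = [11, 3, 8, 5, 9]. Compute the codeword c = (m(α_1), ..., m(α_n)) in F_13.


c = [6, 4, 5, 3, 4]

Message polynomial: m(x) = 9 + 5·x + 5·x^2 (mod 13).
For each evaluation point α_i, compute m(α_i) mod 13:
  α_1 = 11: Horner steps 5 → 8 → 6, so m(11) = 6.
  α_2 = 3: Horner steps 5 → 7 → 4, so m(3) = 4.
  α_3 = 8: Horner steps 5 → 6 → 5, so m(8) = 5.
  α_4 = 5: Horner steps 5 → 4 → 3, so m(5) = 3.
  α_5 = 9: Horner steps 5 → 11 → 4, so m(9) = 4.
Codeword c = [6, 4, 5, 3, 4] ∈ F_13^5.


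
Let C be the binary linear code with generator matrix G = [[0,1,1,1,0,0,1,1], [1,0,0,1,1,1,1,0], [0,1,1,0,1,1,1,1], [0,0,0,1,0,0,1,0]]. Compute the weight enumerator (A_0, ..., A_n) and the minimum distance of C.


Weight distribution: A_0 = 1, A_2 = 3, A_3 = 4, A_5 = 4, A_6 = 3, A_8 = 1. Minimum distance d = 2.

Enumerate all 2^4 = 16 messages m ∈ F_2^4.
For each, compute codeword c = mG in F_2^8, then tally its weight.
  m = 0000 → c = 00000000, weight = 0.
  m = 1000 → c = 01110011, weight = 5.
  m = 0100 → c = 10011110, weight = 5.
  m = 1100 → c = 11101101, weight = 6.
  m = 0010 → c = 01101111, weight = 6.
  m = 1010 → c = 00011100, weight = 3.
  m = 0110 → c = 11110001, weight = 5.
  m = 1110 → c = 10000010, weight = 2.
  m = 0001 → c = 00010010, weight = 2.
  m = 1001 → c = 01100001, weight = 3.
  m = 0101 → c = 10001100, weight = 3.
  m = 1101 → c = 11111111, weight = 8.
  m = 0011 → c = 01111101, weight = 6.
  m = 1011 → c = 00001110, weight = 3.
  m = 0111 → c = 11100011, weight = 5.
  m = 1111 → c = 10010000, weight = 2.
Tally weights:
  weight 0: 1 codewords.
  weight 2: 3 codewords.
  weight 3: 4 codewords.
  weight 5: 4 codewords.
  weight 6: 3 codewords.
  weight 8: 1 codewords.
Minimum distance d = smallest w > 0 with A_w > 0 = 2.
Sanity: Σ A_w = 16 = 2^4 = 16 ✓.


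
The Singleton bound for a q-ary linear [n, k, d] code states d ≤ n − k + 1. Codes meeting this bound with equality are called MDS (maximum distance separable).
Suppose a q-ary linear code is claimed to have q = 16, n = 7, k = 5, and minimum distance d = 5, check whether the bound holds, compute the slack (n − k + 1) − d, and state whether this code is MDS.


Singleton RHS = n − k + 1 = 3, slack = -2, bound violated (no such code; not MDS).

Singleton bound: d ≤ n − k + 1.
Here n = 7, k = 5, so n − k + 1 = 3.
Given d = 5, check d ≤ 3: NO.
Slack = (n − k + 1) − d = -2.
The slack is negative: d = 5 exceeds n − k + 1 = 3 by 2, so the Singleton bound is violated and no linear [7, 5, 5]_16 code can exist. In particular it is not MDS (MDS requires d = n − k + 1 exactly).
Description: the claimed parameters are [7, 5, 5]_16; such a code would be impossible (violates the Singleton bound).


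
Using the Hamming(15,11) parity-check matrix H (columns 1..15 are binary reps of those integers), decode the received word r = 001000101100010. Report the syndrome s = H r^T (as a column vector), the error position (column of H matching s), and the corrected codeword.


s = (1, 0, 0, 1)^T, error position = 9, corrected codeword c = 001000100100010

Compute s = H r^T mod 2 one row at a time:
  s_1 = 0 + 1 + 1 + 0 + 0 + 0 + 1 + 0 = 3 ≡ 1 (mod 2).
  s_2 = 0 + 0 + 0 + 1 + 0 + 0 + 1 + 0 = 2 ≡ 0 (mod 2).
  s_3 = 0 + 1 + 0 + 1 + 1 + 0 + 1 + 0 = 4 ≡ 0 (mod 2).
  s_4 = 0 + 1 + 0 + 1 + 1 + 0 + 0 + 0 = 3 ≡ 1 (mod 2).
s = (1, 0, 0, 1)^T — this equals column 9 of H (binary 1001), so error is at position 9.
Correct: flip bit 9 of r = 001000101100010 to get c = 001000100100010.


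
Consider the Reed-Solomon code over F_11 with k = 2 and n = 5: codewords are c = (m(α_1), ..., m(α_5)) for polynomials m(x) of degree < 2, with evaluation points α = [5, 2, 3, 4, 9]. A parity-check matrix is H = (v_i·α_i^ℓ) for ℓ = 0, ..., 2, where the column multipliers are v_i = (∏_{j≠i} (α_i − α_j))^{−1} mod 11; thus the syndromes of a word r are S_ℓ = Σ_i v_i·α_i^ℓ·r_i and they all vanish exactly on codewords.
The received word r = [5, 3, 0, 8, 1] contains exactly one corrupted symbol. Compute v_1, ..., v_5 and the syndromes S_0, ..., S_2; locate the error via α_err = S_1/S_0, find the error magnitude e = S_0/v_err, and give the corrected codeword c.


S = (2, 7, 8), error at position 5, error magnitude e = 8, c = [5, 3, 0, 8, 4].

Step 1: column multipliers v_i = (∏_{j≠i}(α_i − α_j))^{−1} mod 11.
  i = 1 (α = 5): (5−2)(5−3)(5−4)(5−9) = 3·2·1·(−4) = −24 ≡ 9, so v_1 = 9^{−1} = 5 (mod 11).
  i = 2 (α = 2): (2−5)(2−3)(2−4)(2−9) = (−3)·(−1)·(−2)·(−7) = 42 ≡ 9, so v_2 = 9^{−1} = 5 (mod 11).
  i = 3 (α = 3): (3−5)(3−2)(3−4)(3−9) = (−2)·1·(−1)·(−6) = −12 ≡ 10, so v_3 = 10^{−1} = 10 (mod 11).
  i = 4 (α = 4): (4−5)(4−2)(4−3)(4−9) = (−1)·2·1·(−5) = 10 ≡ 10, so v_4 = 10^{−1} = 10 (mod 11).
  i = 5 (α = 9): (9−5)(9−2)(9−3)(9−4) = 4·7·6·5 = 840 ≡ 4, so v_5 = 4^{−1} = 3 (mod 11).
  v = [5, 5, 10, 10, 3].
Step 2: syndromes of r = [5, 3, 0, 8, 1] (all sums mod 11).
  S_0 = Σ v_i r_i = 5·5 + 5·3 + 10·0 + 10·8 + 3·1 = 123 ≡ 2.
  S_1 = Σ v_i α_i r_i = 5·5·5 + 5·2·3 + 10·3·0 + 10·4·8 + 3·9·1 = 502 ≡ 7.
  α_i^2 mod 11 = [3, 4, 9, 5, 4].
  S_2 = Σ v_i α_i^2 r_i = 5·3·5 + 5·4·3 + 10·9·0 + 10·5·8 + 3·4·1 = 547 ≡ 8.
  S = (2, 7, 8) ≠ 0, so r is not a codeword (an error is present).
Step 3: locate the error. For a single error e at position i, S_ℓ = v_i·e·α_i^ℓ, so α_err = S_1/S_0.
  S_0^{−1} = 2^{−1} = 6 (mod 11), so α_err = 7·6 = 42 ≡ 9 = α_5. Error position i = 5.
  Consistency check: S_2/S_1 = 8·8 = 64 ≡ 9 = α_err ✓ (single-error assumption holds).
Step 4: error magnitude e = S_0/v_5 = S_0·∏_{j≠5}(α_5 − α_j) = 2·4 = 8 ≡ 8 (mod 11).
Step 5: correct position 5: c_5 = r_5 − e = 1 − 8 ≡ 4 (mod 11). Hence c = [5, 3, 0, 8, 4].
  Check: interpolating c through the α_i gives m(x) = 9 + 8·x (degree < 2) with m(α_i) = c_i for every i, so c is indeed a codeword.


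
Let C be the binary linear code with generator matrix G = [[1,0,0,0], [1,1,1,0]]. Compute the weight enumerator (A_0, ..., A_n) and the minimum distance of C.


Weight distribution: A_0 = 1, A_1 = 1, A_2 = 1, A_3 = 1. Minimum distance d = 1.

Enumerate all 2^2 = 4 messages m ∈ F_2^2.
For each, compute codeword c = mG in F_2^4, then tally its weight.
  m = 00 → c = 0000, weight = 0.
  m = 10 → c = 1000, weight = 1.
  m = 01 → c = 1110, weight = 3.
  m = 11 → c = 0110, weight = 2.
Tally weights:
  weight 0: 1 codewords.
  weight 1: 1 codewords.
  weight 2: 1 codewords.
  weight 3: 1 codewords.
Minimum distance d = smallest w > 0 with A_w > 0 = 1.
Sanity: Σ A_w = 4 = 2^2 = 4 ✓.


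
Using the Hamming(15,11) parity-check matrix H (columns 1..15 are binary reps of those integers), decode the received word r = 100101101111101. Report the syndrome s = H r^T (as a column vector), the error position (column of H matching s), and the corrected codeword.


s = (0, 0, 1, 0)^T, error position = 2, corrected codeword c = 110101101111101

Compute s = H r^T mod 2 one row at a time:
  s_1 = 0 + 1 + 1 + 1 + 1 + 1 + 0 + 1 = 6 ≡ 0 (mod 2).
  s_2 = 1 + 0 + 1 + 1 + 1 + 1 + 0 + 1 = 6 ≡ 0 (mod 2).
  s_3 = 0 + 0 + 1 + 1 + 1 + 1 + 0 + 1 = 5 ≡ 1 (mod 2).
  s_4 = 1 + 0 + 0 + 1 + 1 + 1 + 1 + 1 = 6 ≡ 0 (mod 2).
s = (0, 0, 1, 0)^T — this equals column 2 of H (binary 0010), so error is at position 2.
Correct: flip bit 2 of r = 100101101111101 to get c = 110101101111101.


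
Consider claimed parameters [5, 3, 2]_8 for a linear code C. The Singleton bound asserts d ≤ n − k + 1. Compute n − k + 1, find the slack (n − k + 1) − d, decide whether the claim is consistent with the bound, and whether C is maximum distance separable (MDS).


Singleton RHS = n − k + 1 = 3, slack = 1, bound satisfied, not MDS.

Singleton bound: d ≤ n − k + 1.
Here n = 5, k = 3, so n − k + 1 = 3.
Given d = 2, check d ≤ 3: YES.
Slack = (n − k + 1) − d = 1.
The code is NOT MDS (slack = 1 > 0).
Description: the claimed parameters are [5, 3, 2]_8; such a code would be non-MDS.


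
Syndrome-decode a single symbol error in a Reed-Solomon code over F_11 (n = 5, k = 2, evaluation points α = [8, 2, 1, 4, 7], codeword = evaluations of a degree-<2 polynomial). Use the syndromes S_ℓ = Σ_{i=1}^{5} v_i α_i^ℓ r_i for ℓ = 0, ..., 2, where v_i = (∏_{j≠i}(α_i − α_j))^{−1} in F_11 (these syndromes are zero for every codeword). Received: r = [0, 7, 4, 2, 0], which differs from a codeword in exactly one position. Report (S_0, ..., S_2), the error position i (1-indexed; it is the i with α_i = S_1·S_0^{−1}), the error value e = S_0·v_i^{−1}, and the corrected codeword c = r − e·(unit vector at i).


S = (10, 3, 2), error at position 1, error magnitude e = 8, c = [3, 7, 4, 2, 0].

Step 1: column multipliers v_i = (∏_{j≠i}(α_i − α_j))^{−1} mod 11.
  i = 1 (α = 8): (8−2)(8−1)(8−4)(8−7) = 6·7·4·1 = 168 ≡ 3, so v_1 = 3^{−1} = 4 (mod 11).
  i = 2 (α = 2): (2−8)(2−1)(2−4)(2−7) = (−6)·1·(−2)·(−5) = −60 ≡ 6, so v_2 = 6^{−1} = 2 (mod 11).
  i = 3 (α = 1): (1−8)(1−2)(1−4)(1−7) = (−7)·(−1)·(−3)·(−6) = 126 ≡ 5, so v_3 = 5^{−1} = 9 (mod 11).
  i = 4 (α = 4): (4−8)(4−2)(4−1)(4−7) = (−4)·2·3·(−3) = 72 ≡ 6, so v_4 = 6^{−1} = 2 (mod 11).
  i = 5 (α = 7): (7−8)(7−2)(7−1)(7−4) = (−1)·5·6·3 = −90 ≡ 9, so v_5 = 9^{−1} = 5 (mod 11).
  v = [4, 2, 9, 2, 5].
Step 2: syndromes of r = [0, 7, 4, 2, 0] (all sums mod 11).
  S_0 = Σ v_i r_i = 4·0 + 2·7 + 9·4 + 2·2 + 5·0 = 54 ≡ 10.
  S_1 = Σ v_i α_i r_i = 4·8·0 + 2·2·7 + 9·1·4 + 2·4·2 + 5·7·0 = 80 ≡ 3.
  α_i^2 mod 11 = [9, 4, 1, 5, 5].
  S_2 = Σ v_i α_i^2 r_i = 4·9·0 + 2·4·7 + 9·1·4 + 2·5·2 + 5·5·0 = 112 ≡ 2.
  S = (10, 3, 2) ≠ 0, so r is not a codeword (an error is present).
Step 3: locate the error. For a single error e at position i, S_ℓ = v_i·e·α_i^ℓ, so α_err = S_1/S_0.
  S_0^{−1} = 10^{−1} = 10 (mod 11), so α_err = 3·10 = 30 ≡ 8 = α_1. Error position i = 1.
  Consistency check: S_2/S_1 = 2·4 = 8 ≡ 8 = α_err ✓ (single-error assumption holds).
Step 4: error magnitude e = S_0/v_1 = S_0·∏_{j≠1}(α_1 − α_j) = 10·3 = 30 ≡ 8 (mod 11).
Step 5: correct position 1: c_1 = r_1 − e = 0 − 8 ≡ 3 (mod 11). Hence c = [3, 7, 4, 2, 0].
  Check: interpolating c through the α_i gives m(x) = 1 + 3·x (degree < 2) with m(α_i) = c_i for every i, so c is indeed a codeword.


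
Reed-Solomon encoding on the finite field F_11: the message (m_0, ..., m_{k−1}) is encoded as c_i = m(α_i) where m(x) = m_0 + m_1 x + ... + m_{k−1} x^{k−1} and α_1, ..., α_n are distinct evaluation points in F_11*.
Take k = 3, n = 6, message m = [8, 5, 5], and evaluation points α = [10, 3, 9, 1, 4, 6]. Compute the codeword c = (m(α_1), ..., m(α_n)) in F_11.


c = [8, 2, 7, 7, 9, 9]

Message polynomial: m(x) = 8 + 5·x + 5·x^2 (mod 11).
For each evaluation point α_i, compute m(α_i) mod 11:
  α_1 = 10: Horner steps 5 → 0 → 8, so m(10) = 8.
  α_2 = 3: Horner steps 5 → 9 → 2, so m(3) = 2.
  α_3 = 9: Horner steps 5 → 6 → 7, so m(9) = 7.
  α_4 = 1: Horner steps 5 → 10 → 7, so m(1) = 7.
  α_5 = 4: Horner steps 5 → 3 → 9, so m(4) = 9.
  α_6 = 6: Horner steps 5 → 2 → 9, so m(6) = 9.
Codeword c = [8, 2, 7, 7, 9, 9] ∈ F_11^6.


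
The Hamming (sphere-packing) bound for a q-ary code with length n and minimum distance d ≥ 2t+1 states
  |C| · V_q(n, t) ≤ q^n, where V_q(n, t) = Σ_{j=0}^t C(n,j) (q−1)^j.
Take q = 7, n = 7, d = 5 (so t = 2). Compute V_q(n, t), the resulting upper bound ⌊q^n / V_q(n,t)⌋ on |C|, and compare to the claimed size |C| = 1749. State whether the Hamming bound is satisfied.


V_q(n, t) = 799, q^n = 823543, Hamming bound = 1030, |C| = 1749 > bound (violated).

Step 1: Compute V_q(n, t) = Σ_{j=0}^2 C(n, j) (q−1)^j.
  j = 0: C(7,0)·(6)^0 = 1·1 = 1.
  j = 1: C(7,1)·(6)^1 = 7·6 = 42.
  j = 2: C(7,2)·(6)^2 = 21·36 = 756.
  V_q(n, t) = 1 + 42 + 756 = 799.
Step 2: q^n = 7^7 = 823543.
Step 3: Hamming bound ⌊q^n / V_q(n,t)⌋ = ⌊823543/799⌋ = 1030.
Step 4: Compare |C| = 1749 to 1030: violated.
The claimed |C| lies above the Hamming bound, so no 7-ary code of length 7 with d ≥ 5 can have 1749 codewords.


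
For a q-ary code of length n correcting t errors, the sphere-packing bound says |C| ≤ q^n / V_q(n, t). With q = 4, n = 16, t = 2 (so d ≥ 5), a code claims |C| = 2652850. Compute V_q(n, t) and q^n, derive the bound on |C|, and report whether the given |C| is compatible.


V_q(n, t) = 1129, q^n = 4294967296, Hamming bound = 3804222, |C| = 2652850 ≤ bound (satisfied).

Step 1: Compute V_q(n, t) = Σ_{j=0}^2 C(n, j) (q−1)^j.
  j = 0: C(16,0)·(3)^0 = 1·1 = 1.
  j = 1: C(16,1)·(3)^1 = 16·3 = 48.
  j = 2: C(16,2)·(3)^2 = 120·9 = 1080.
  V_q(n, t) = 1 + 48 + 1080 = 1129.
Step 2: q^n = 4^16 = 4294967296.
Step 3: Hamming bound ⌊q^n / V_q(n,t)⌋ = ⌊4294967296/1129⌋ = 3804222.
Step 4: Compare |C| = 2652850 to 3804222: satisfied.
The claimed |C| lies below the Hamming bound.


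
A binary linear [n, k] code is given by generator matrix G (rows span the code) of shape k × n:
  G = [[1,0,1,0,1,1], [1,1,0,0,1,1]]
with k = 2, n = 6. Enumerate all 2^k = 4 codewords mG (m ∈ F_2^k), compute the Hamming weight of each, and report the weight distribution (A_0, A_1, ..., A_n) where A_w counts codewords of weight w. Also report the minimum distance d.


Weight distribution: A_0 = 1, A_2 = 1, A_4 = 2. Minimum distance d = 2.

Enumerate all 2^2 = 4 messages m ∈ F_2^2.
For each, compute codeword c = mG in F_2^6, then tally its weight.
  m = 00 → c = 000000, weight = 0.
  m = 10 → c = 101011, weight = 4.
  m = 01 → c = 110011, weight = 4.
  m = 11 → c = 011000, weight = 2.
Tally weights:
  weight 0: 1 codewords.
  weight 2: 1 codewords.
  weight 4: 2 codewords.
Minimum distance d = smallest w > 0 with A_w > 0 = 2.
Sanity: Σ A_w = 4 = 2^2 = 4 ✓.


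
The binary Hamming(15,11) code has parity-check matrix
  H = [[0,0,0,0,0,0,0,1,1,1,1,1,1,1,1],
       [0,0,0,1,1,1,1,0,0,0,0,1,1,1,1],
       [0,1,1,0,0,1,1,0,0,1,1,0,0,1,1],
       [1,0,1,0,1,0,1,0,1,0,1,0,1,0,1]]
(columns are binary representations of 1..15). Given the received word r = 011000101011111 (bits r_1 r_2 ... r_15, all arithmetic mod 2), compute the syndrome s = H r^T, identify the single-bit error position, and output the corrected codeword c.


s = (0, 1, 0, 0)^T, error position = 4, corrected codeword c = 011100101011111

Compute s = H r^T mod 2 one row at a time:
  s_1 = 0 + 1 + 0 + 1 + 1 + 1 + 1 + 1 = 6 ≡ 0 (mod 2).
  s_2 = 0 + 0 + 0 + 1 + 1 + 1 + 1 + 1 = 5 ≡ 1 (mod 2).
  s_3 = 1 + 1 + 0 + 1 + 0 + 1 + 1 + 1 = 6 ≡ 0 (mod 2).
  s_4 = 0 + 1 + 0 + 1 + 1 + 1 + 1 + 1 = 6 ≡ 0 (mod 2).
s = (0, 1, 0, 0)^T — this equals column 4 of H (binary 0100), so error is at position 4.
Correct: flip bit 4 of r = 011000101011111 to get c = 011100101011111.


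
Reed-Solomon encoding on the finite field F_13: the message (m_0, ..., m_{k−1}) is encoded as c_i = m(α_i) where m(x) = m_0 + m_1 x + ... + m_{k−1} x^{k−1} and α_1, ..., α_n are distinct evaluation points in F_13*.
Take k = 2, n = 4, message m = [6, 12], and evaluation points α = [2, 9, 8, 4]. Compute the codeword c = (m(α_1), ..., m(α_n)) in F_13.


c = [4, 10, 11, 2]

Message polynomial: m(x) = 6 + 12·x (mod 13).
For each evaluation point α_i, compute m(α_i) mod 13:
  α_1 = 2: Horner steps 12 → 4, so m(2) = 4.
  α_2 = 9: Horner steps 12 → 10, so m(9) = 10.
  α_3 = 8: Horner steps 12 → 11, so m(8) = 11.
  α_4 = 4: Horner steps 12 → 2, so m(4) = 2.
Codeword c = [4, 10, 11, 2] ∈ F_13^4.


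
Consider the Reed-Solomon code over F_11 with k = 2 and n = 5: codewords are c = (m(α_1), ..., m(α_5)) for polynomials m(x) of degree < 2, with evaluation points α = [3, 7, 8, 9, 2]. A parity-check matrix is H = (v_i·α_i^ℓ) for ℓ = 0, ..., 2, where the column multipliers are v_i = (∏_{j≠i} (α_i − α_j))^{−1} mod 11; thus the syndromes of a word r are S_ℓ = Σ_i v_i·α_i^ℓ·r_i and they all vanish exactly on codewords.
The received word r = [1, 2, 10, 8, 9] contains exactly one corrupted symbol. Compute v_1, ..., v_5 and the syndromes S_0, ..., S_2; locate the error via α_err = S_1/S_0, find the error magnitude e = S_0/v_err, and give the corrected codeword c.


S = (9, 6, 4), error at position 3, error magnitude e = 5, c = [1, 2, 5, 8, 9].

Step 1: column multipliers v_i = (∏_{j≠i}(α_i − α_j))^{−1} mod 11.
  i = 1 (α = 3): (3−7)(3−8)(3−9)(3−2) = (−4)·(−5)·(−6)·1 = −120 ≡ 1, so v_1 = 1^{−1} = 1 (mod 11).
  i = 2 (α = 7): (7−3)(7−8)(7−9)(7−2) = 4·(−1)·(−2)·5 = 40 ≡ 7, so v_2 = 7^{−1} = 8 (mod 11).
  i = 3 (α = 8): (8−3)(8−7)(8−9)(8−2) = 5·1·(−1)·6 = −30 ≡ 3, so v_3 = 3^{−1} = 4 (mod 11).
  i = 4 (α = 9): (9−3)(9−7)(9−8)(9−2) = 6·2·1·7 = 84 ≡ 7, so v_4 = 7^{−1} = 8 (mod 11).
  i = 5 (α = 2): (2−3)(2−7)(2−8)(2−9) = (−1)·(−5)·(−6)·(−7) = 210 ≡ 1, so v_5 = 1^{−1} = 1 (mod 11).
  v = [1, 8, 4, 8, 1].
Step 2: syndromes of r = [1, 2, 10, 8, 9] (all sums mod 11).
  S_0 = Σ v_i r_i = 1·1 + 8·2 + 4·10 + 8·8 + 1·9 = 130 ≡ 9.
  S_1 = Σ v_i α_i r_i = 1·3·1 + 8·7·2 + 4·8·10 + 8·9·8 + 1·2·9 = 1029 ≡ 6.
  α_i^2 mod 11 = [9, 5, 9, 4, 4].
  S_2 = Σ v_i α_i^2 r_i = 1·9·1 + 8·5·2 + 4·9·10 + 8·4·8 + 1·4·9 = 741 ≡ 4.
  S = (9, 6, 4) ≠ 0, so r is not a codeword (an error is present).
Step 3: locate the error. For a single error e at position i, S_ℓ = v_i·e·α_i^ℓ, so α_err = S_1/S_0.
  S_0^{−1} = 9^{−1} = 5 (mod 11), so α_err = 6·5 = 30 ≡ 8 = α_3. Error position i = 3.
  Consistency check: S_2/S_1 = 4·2 = 8 ≡ 8 = α_err ✓ (single-error assumption holds).
Step 4: error magnitude e = S_0/v_3 = S_0·∏_{j≠3}(α_3 − α_j) = 9·3 = 27 ≡ 5 (mod 11).
Step 5: correct position 3: c_3 = r_3 − e = 10 − 5 ≡ 5 (mod 11). Hence c = [1, 2, 5, 8, 9].
  Check: interpolating c through the α_i gives m(x) = 3 + 3·x (degree < 2) with m(α_i) = c_i for every i, so c is indeed a codeword.


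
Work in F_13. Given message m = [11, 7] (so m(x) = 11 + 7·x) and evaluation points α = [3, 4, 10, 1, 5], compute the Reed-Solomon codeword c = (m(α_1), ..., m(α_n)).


c = [6, 0, 3, 5, 7]

Message polynomial: m(x) = 11 + 7·x (mod 13).
For each evaluation point α_i, compute m(α_i) mod 13:
  α_1 = 3: Horner steps 7 → 6, so m(3) = 6.
  α_2 = 4: Horner steps 7 → 0, so m(4) = 0.
  α_3 = 10: Horner steps 7 → 3, so m(10) = 3.
  α_4 = 1: Horner steps 7 → 5, so m(1) = 5.
  α_5 = 5: Horner steps 7 → 7, so m(5) = 7.
Codeword c = [6, 0, 3, 5, 7] ∈ F_13^5.
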